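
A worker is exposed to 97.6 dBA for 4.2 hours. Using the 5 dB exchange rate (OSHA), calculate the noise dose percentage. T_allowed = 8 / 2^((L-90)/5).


Given values:
  L = 97.6 dBA, T = 4.2 hours
Formula: T_allowed = 8 / 2^((L - 90) / 5)
Compute exponent: (97.6 - 90) / 5 = 1.52
Compute 2^(1.52) = 2.86791
T_allowed = 8 / 2.86791 = 2.789488 hours
Dose = (T / T_allowed) * 100
Dose = (4.2 / 2.789488) * 100 = 150.57

150.57 %


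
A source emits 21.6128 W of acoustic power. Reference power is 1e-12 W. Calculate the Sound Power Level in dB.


Given values:
  W = 21.6128 W
  W_ref = 1e-12 W
Formula: SWL = 10 * log10(W / W_ref)
Compute ratio: W / W_ref = 21612800000000
Compute log10: log10(21612800000000) = 13.334711
Multiply: SWL = 10 * 13.334711 = 133.35

133.35 dB


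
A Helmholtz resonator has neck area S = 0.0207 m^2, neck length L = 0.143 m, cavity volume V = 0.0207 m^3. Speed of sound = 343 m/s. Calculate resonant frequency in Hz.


Given values:
  S = 0.0207 m^2, L = 0.143 m, V = 0.0207 m^3, c = 343 m/s
Formula: f = (c / (2*pi)) * sqrt(S / (V * L))
Compute V * L = 0.0207 * 0.143 = 0.0029601
Compute S / (V * L) = 0.0207 / 0.0029601 = 6.993
Compute sqrt(6.993) = 2.644428
Compute c / (2*pi) = 343 / 6.283185 = 54.590148
f = 54.590148 * 2.644428 = 144.36

144.36 Hz


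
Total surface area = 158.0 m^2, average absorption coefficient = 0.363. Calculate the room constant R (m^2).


Given values:
  S = 158.0 m^2, alpha = 0.363
Formula: R = S * alpha / (1 - alpha)
Numerator: 158.0 * 0.363 = 57.354
Denominator: 1 - 0.363 = 0.637
R = 57.354 / 0.637 = 90.04

90.04 m^2


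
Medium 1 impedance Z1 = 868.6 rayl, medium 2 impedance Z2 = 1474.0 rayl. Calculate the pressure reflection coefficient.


Given values:
  Z1 = 868.6 rayl, Z2 = 1474.0 rayl
Formula: R = (Z2 - Z1) / (Z2 + Z1)
Numerator: Z2 - Z1 = 1474.0 - 868.6 = 605.4
Denominator: Z2 + Z1 = 1474.0 + 868.6 = 2342.6
R = 605.4 / 2342.6 = 0.2584

0.2584


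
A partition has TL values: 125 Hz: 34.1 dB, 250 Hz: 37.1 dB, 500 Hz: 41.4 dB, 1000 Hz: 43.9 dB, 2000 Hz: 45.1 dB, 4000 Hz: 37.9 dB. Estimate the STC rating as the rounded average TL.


Given TL values at each frequency:
  125 Hz: 34.1 dB
  250 Hz: 37.1 dB
  500 Hz: 41.4 dB
  1000 Hz: 43.9 dB
  2000 Hz: 45.1 dB
  4000 Hz: 37.9 dB
Formula: STC ~ round(average of TL values)
Sum = 34.1 + 37.1 + 41.4 + 43.9 + 45.1 + 37.9 = 239.5
Average = 239.5 / 6 = 39.92
Rounded: 40

40


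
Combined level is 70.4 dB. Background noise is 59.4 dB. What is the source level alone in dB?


Given values:
  L_total = 70.4 dB, L_bg = 59.4 dB
Formula: L_source = 10 * log10(10^(L_total/10) - 10^(L_bg/10))
Convert to linear:
  10^(70.4/10) = 10964781.9614
  10^(59.4/10) = 870963.59
Difference: 10964781.9614 - 870963.59 = 10093818.3714
L_source = 10 * log10(10093818.3714) = 70.04

70.04 dB


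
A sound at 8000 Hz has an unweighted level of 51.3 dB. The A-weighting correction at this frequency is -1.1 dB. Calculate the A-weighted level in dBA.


Given values:
  SPL = 51.3 dB
  A-weighting at 8000 Hz = -1.1 dB
Formula: L_A = SPL + A_weight
L_A = 51.3 + (-1.1)
L_A = 50.2

50.2 dBA


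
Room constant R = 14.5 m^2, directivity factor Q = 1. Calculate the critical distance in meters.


Given values:
  R = 14.5 m^2, Q = 1
Formula: d_c = 0.141 * sqrt(Q * R)
Compute Q * R = 1 * 14.5 = 14.5
Compute sqrt(14.5) = 3.8079
d_c = 0.141 * 3.8079 = 0.537

0.537 m


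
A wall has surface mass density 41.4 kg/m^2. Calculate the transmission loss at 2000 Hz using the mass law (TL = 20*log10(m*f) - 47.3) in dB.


Given values:
  m = 41.4 kg/m^2, f = 2000 Hz
Formula: TL = 20 * log10(m * f) - 47.3
Compute m * f = 41.4 * 2000 = 82800.0
Compute log10(82800.0) = 4.91803
Compute 20 * 4.91803 = 98.3606
TL = 98.3606 - 47.3 = 51.06

51.06 dB


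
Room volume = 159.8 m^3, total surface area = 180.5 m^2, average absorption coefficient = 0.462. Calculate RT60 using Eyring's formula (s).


Given values:
  V = 159.8 m^3, S = 180.5 m^2, alpha = 0.462
Formula: RT60 = 0.161 * V / (-S * ln(1 - alpha))
Compute ln(1 - 0.462) = ln(0.538) = -0.619897
Denominator: -180.5 * -0.619897 = 111.8914
Numerator: 0.161 * 159.8 = 25.7278
RT60 = 25.7278 / 111.8914 = 0.23

0.23 s


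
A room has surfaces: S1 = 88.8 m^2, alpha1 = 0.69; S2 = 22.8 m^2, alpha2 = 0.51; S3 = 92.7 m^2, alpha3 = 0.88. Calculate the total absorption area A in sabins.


Given surfaces:
  Surface 1: 88.8 * 0.69 = 61.272
  Surface 2: 22.8 * 0.51 = 11.628
  Surface 3: 92.7 * 0.88 = 81.576
Formula: A = sum(Si * alpha_i)
A = 61.272 + 11.628 + 81.576
A = 154.48

154.48 sabins


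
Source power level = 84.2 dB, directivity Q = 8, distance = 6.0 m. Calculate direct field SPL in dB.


Given values:
  Lw = 84.2 dB, Q = 8, r = 6.0 m
Formula: SPL = Lw + 10 * log10(Q / (4 * pi * r^2))
Compute 4 * pi * r^2 = 4 * pi * 6.0^2 = 452.3893
Compute Q / denom = 8 / 452.3893 = 0.01768388
Compute 10 * log10(0.01768388) = -17.5242
SPL = 84.2 + (-17.5242) = 66.68

66.68 dB


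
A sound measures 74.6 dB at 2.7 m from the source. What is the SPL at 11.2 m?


Given values:
  SPL1 = 74.6 dB, r1 = 2.7 m, r2 = 11.2 m
Formula: SPL2 = SPL1 - 20 * log10(r2 / r1)
Compute ratio: r2 / r1 = 11.2 / 2.7 = 4.1481
Compute log10: log10(4.1481) = 0.617849
Compute drop: 20 * 0.617849 = 12.357
SPL2 = 74.6 - 12.357 = 62.24

62.24 dB


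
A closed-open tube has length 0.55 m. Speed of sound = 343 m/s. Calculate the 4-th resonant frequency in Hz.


Given values:
  Tube type: closed-open, L = 0.55 m, c = 343 m/s, n = 4
Formula: f_n = (2n - 1) * c / (4 * L)
Compute 2n - 1 = 2*4 - 1 = 7
Compute 4 * L = 4 * 0.55 = 2.2
f = 7 * 343 / 2.2
f = 1091.36

1091.36 Hz


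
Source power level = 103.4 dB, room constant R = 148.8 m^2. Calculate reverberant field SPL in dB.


Given values:
  Lw = 103.4 dB, R = 148.8 m^2
Formula: SPL = Lw + 10 * log10(4 / R)
Compute 4 / R = 4 / 148.8 = 0.026882
Compute 10 * log10(0.026882) = -15.7054
SPL = 103.4 + (-15.7054) = 87.69

87.69 dB


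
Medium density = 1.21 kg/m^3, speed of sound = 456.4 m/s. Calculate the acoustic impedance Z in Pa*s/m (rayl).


Given values:
  rho = 1.21 kg/m^3
  c = 456.4 m/s
Formula: Z = rho * c
Z = 1.21 * 456.4
Z = 552.24

552.24 rayl


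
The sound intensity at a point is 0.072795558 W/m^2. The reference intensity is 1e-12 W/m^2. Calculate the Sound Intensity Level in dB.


Given values:
  I = 0.072795558 W/m^2
  I_ref = 1e-12 W/m^2
Formula: SIL = 10 * log10(I / I_ref)
Compute ratio: I / I_ref = 72795558000
Compute log10: log10(72795558000) = 10.862105
Multiply: SIL = 10 * 10.862105 = 108.62

108.62 dB


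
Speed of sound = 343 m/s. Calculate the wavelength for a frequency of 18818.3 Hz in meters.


Given values:
  c = 343 m/s, f = 18818.3 Hz
Formula: lambda = c / f
lambda = 343 / 18818.3
lambda = 0.0182

0.0182 m


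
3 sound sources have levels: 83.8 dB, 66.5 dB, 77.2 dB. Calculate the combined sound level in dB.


Formula: L_total = 10 * log10( sum(10^(Li/10)) )
  Source 1: 10^(83.8/10) = 239883291.9019
  Source 2: 10^(66.5/10) = 4466835.9215
  Source 3: 10^(77.2/10) = 52480746.025
Sum of linear values = 296830873.8484
L_total = 10 * log10(296830873.8484) = 84.73

84.73 dB


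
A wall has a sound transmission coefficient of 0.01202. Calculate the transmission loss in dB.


Given values:
  tau = 0.01202
Formula: TL = 10 * log10(1 / tau)
Compute 1 / tau = 1 / 0.01202 = 83.1947
Compute log10(83.1947) = 1.920096
TL = 10 * 1.920096 = 19.2

19.2 dB


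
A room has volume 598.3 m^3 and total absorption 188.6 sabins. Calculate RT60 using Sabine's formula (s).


Given values:
  V = 598.3 m^3
  A = 188.6 sabins
Formula: RT60 = 0.161 * V / A
Numerator: 0.161 * 598.3 = 96.3263
RT60 = 96.3263 / 188.6 = 0.511

0.511 s


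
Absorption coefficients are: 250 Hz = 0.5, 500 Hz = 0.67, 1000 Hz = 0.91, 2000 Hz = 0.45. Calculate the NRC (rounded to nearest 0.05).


Given values:
  a_250 = 0.5, a_500 = 0.67
  a_1000 = 0.91, a_2000 = 0.45
Formula: NRC = (a250 + a500 + a1000 + a2000) / 4
Sum = 0.5 + 0.67 + 0.91 + 0.45 = 2.53
NRC = 2.53 / 4 = 0.6325
Rounded to nearest 0.05: 0.65

0.65


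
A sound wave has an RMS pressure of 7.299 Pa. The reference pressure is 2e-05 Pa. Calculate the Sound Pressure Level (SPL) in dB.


Given values:
  p = 7.299 Pa
  p_ref = 2e-05 Pa
Formula: SPL = 20 * log10(p / p_ref)
Compute ratio: p / p_ref = 7.299 / 2e-05 = 364950
Compute log10: log10(364950) = 5.562233
Multiply: SPL = 20 * 5.562233 = 111.24

111.24 dB


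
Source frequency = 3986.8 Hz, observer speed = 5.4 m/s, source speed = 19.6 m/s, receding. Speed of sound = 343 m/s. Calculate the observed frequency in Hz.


Given values:
  f_s = 3986.8 Hz, v_o = 5.4 m/s, v_s = 19.6 m/s
  Direction: receding
Formula: f_o = f_s * (c - v_o) / (c + v_s)
Numerator: c - v_o = 343 - 5.4 = 337.6
Denominator: c + v_s = 343 + 19.6 = 362.6
f_o = 3986.8 * 337.6 / 362.6 = 3711.92

3711.92 Hz


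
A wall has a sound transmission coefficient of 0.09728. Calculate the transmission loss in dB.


Given values:
  tau = 0.09728
Formula: TL = 10 * log10(1 / tau)
Compute 1 / tau = 1 / 0.09728 = 10.2796
Compute log10(10.2796) = 1.011976
TL = 10 * 1.011976 = 10.12

10.12 dB


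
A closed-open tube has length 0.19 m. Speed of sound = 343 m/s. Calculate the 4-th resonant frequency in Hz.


Given values:
  Tube type: closed-open, L = 0.19 m, c = 343 m/s, n = 4
Formula: f_n = (2n - 1) * c / (4 * L)
Compute 2n - 1 = 2*4 - 1 = 7
Compute 4 * L = 4 * 0.19 = 0.76
f = 7 * 343 / 0.76
f = 3159.21

3159.21 Hz


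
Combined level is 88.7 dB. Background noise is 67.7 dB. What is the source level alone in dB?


Given values:
  L_total = 88.7 dB, L_bg = 67.7 dB
Formula: L_source = 10 * log10(10^(L_total/10) - 10^(L_bg/10))
Convert to linear:
  10^(88.7/10) = 741310241.3009
  10^(67.7/10) = 5888436.5536
Difference: 741310241.3009 - 5888436.5536 = 735421804.7473
L_source = 10 * log10(735421804.7473) = 88.67

88.67 dB


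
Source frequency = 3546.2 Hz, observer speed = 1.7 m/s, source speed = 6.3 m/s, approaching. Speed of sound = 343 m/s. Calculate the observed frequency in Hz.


Given values:
  f_s = 3546.2 Hz, v_o = 1.7 m/s, v_s = 6.3 m/s
  Direction: approaching
Formula: f_o = f_s * (c + v_o) / (c - v_s)
Numerator: c + v_o = 343 + 1.7 = 344.7
Denominator: c - v_s = 343 - 6.3 = 336.7
f_o = 3546.2 * 344.7 / 336.7 = 3630.46

3630.46 Hz


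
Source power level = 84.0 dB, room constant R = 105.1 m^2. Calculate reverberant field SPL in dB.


Given values:
  Lw = 84.0 dB, R = 105.1 m^2
Formula: SPL = Lw + 10 * log10(4 / R)
Compute 4 / R = 4 / 105.1 = 0.038059
Compute 10 * log10(0.038059) = -14.1954
SPL = 84.0 + (-14.1954) = 69.8

69.8 dB


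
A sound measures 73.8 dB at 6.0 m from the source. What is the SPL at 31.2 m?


Given values:
  SPL1 = 73.8 dB, r1 = 6.0 m, r2 = 31.2 m
Formula: SPL2 = SPL1 - 20 * log10(r2 / r1)
Compute ratio: r2 / r1 = 31.2 / 6.0 = 5.2
Compute log10: log10(5.2) = 0.716003
Compute drop: 20 * 0.716003 = 14.3201
SPL2 = 73.8 - 14.3201 = 59.48

59.48 dB


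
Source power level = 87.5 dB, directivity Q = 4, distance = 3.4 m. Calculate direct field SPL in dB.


Given values:
  Lw = 87.5 dB, Q = 4, r = 3.4 m
Formula: SPL = Lw + 10 * log10(Q / (4 * pi * r^2))
Compute 4 * pi * r^2 = 4 * pi * 3.4^2 = 145.2672
Compute Q / denom = 4 / 145.2672 = 0.02753547
Compute 10 * log10(0.02753547) = -15.6011
SPL = 87.5 + (-15.6011) = 71.9

71.9 dB


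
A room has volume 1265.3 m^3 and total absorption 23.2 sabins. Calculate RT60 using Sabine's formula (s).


Given values:
  V = 1265.3 m^3
  A = 23.2 sabins
Formula: RT60 = 0.161 * V / A
Numerator: 0.161 * 1265.3 = 203.7133
RT60 = 203.7133 / 23.2 = 8.781

8.781 s


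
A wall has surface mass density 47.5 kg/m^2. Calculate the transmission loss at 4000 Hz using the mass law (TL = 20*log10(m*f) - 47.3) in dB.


Given values:
  m = 47.5 kg/m^2, f = 4000 Hz
Formula: TL = 20 * log10(m * f) - 47.3
Compute m * f = 47.5 * 4000 = 190000.0
Compute log10(190000.0) = 5.278754
Compute 20 * 5.278754 = 105.5751
TL = 105.5751 - 47.3 = 58.28

58.28 dB


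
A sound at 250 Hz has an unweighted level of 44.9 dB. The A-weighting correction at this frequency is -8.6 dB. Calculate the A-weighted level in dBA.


Given values:
  SPL = 44.9 dB
  A-weighting at 250 Hz = -8.6 dB
Formula: L_A = SPL + A_weight
L_A = 44.9 + (-8.6)
L_A = 36.3

36.3 dBA


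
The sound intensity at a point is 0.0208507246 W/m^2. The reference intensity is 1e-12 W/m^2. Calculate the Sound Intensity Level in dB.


Given values:
  I = 0.0208507246 W/m^2
  I_ref = 1e-12 W/m^2
Formula: SIL = 10 * log10(I / I_ref)
Compute ratio: I / I_ref = 20850724600
Compute log10: log10(20850724600) = 10.319121
Multiply: SIL = 10 * 10.319121 = 103.19

103.19 dB


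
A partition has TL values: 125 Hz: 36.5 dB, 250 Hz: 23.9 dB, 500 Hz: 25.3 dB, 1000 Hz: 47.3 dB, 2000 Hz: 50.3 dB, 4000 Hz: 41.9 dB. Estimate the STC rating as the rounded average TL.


Given TL values at each frequency:
  125 Hz: 36.5 dB
  250 Hz: 23.9 dB
  500 Hz: 25.3 dB
  1000 Hz: 47.3 dB
  2000 Hz: 50.3 dB
  4000 Hz: 41.9 dB
Formula: STC ~ round(average of TL values)
Sum = 36.5 + 23.9 + 25.3 + 47.3 + 50.3 + 41.9 = 225.2
Average = 225.2 / 6 = 37.53
Rounded: 38

38


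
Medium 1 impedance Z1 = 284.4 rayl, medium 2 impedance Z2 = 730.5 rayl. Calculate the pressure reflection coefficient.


Given values:
  Z1 = 284.4 rayl, Z2 = 730.5 rayl
Formula: R = (Z2 - Z1) / (Z2 + Z1)
Numerator: Z2 - Z1 = 730.5 - 284.4 = 446.1
Denominator: Z2 + Z1 = 730.5 + 284.4 = 1014.9
R = 446.1 / 1014.9 = 0.4396

0.4396


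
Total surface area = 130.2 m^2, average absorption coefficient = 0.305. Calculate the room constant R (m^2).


Given values:
  S = 130.2 m^2, alpha = 0.305
Formula: R = S * alpha / (1 - alpha)
Numerator: 130.2 * 0.305 = 39.711
Denominator: 1 - 0.305 = 0.695
R = 39.711 / 0.695 = 57.14

57.14 m^2


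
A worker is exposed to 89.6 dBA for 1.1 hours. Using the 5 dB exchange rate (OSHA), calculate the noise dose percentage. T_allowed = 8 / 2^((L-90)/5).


Given values:
  L = 89.6 dBA, T = 1.1 hours
Formula: T_allowed = 8 / 2^((L - 90) / 5)
Compute exponent: (89.6 - 90) / 5 = -0.08
Compute 2^(-0.08) = 0.946058
T_allowed = 8 / 0.946058 = 8.456141 hours
Dose = (T / T_allowed) * 100
Dose = (1.1 / 8.456141) * 100 = 13.01

13.01 %


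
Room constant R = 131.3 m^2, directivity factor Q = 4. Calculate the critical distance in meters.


Given values:
  R = 131.3 m^2, Q = 4
Formula: d_c = 0.141 * sqrt(Q * R)
Compute Q * R = 4 * 131.3 = 525.2
Compute sqrt(525.2) = 22.9172
d_c = 0.141 * 22.9172 = 3.231

3.231 m


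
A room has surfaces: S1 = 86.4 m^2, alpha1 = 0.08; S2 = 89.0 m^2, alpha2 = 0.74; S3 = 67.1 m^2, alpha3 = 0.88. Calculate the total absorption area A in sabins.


Given surfaces:
  Surface 1: 86.4 * 0.08 = 6.912
  Surface 2: 89.0 * 0.74 = 65.86
  Surface 3: 67.1 * 0.88 = 59.048
Formula: A = sum(Si * alpha_i)
A = 6.912 + 65.86 + 59.048
A = 131.82

131.82 sabins


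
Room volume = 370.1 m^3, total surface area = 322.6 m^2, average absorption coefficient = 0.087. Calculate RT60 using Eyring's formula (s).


Given values:
  V = 370.1 m^3, S = 322.6 m^2, alpha = 0.087
Formula: RT60 = 0.161 * V / (-S * ln(1 - alpha))
Compute ln(1 - 0.087) = ln(0.913) = -0.091019
Denominator: -322.6 * -0.091019 = 29.3627
Numerator: 0.161 * 370.1 = 59.5861
RT60 = 59.5861 / 29.3627 = 2.029

2.029 s


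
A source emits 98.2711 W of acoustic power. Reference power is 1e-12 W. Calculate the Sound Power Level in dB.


Given values:
  W = 98.2711 W
  W_ref = 1e-12 W
Formula: SWL = 10 * log10(W / W_ref)
Compute ratio: W / W_ref = 98271100000000
Compute log10: log10(98271100000000) = 13.992426
Multiply: SWL = 10 * 13.992426 = 139.92

139.92 dB


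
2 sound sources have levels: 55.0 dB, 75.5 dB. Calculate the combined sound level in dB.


Formula: L_total = 10 * log10( sum(10^(Li/10)) )
  Source 1: 10^(55.0/10) = 316227.766
  Source 2: 10^(75.5/10) = 35481338.9234
Sum of linear values = 35797566.6894
L_total = 10 * log10(35797566.6894) = 75.54

75.54 dB


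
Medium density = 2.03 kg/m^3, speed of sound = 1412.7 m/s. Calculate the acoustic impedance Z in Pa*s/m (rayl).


Given values:
  rho = 2.03 kg/m^3
  c = 1412.7 m/s
Formula: Z = rho * c
Z = 2.03 * 1412.7
Z = 2867.78

2867.78 rayl


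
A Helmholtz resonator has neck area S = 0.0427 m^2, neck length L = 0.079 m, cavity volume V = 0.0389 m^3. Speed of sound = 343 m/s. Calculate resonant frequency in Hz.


Given values:
  S = 0.0427 m^2, L = 0.079 m, V = 0.0389 m^3, c = 343 m/s
Formula: f = (c / (2*pi)) * sqrt(S / (V * L))
Compute V * L = 0.0389 * 0.079 = 0.0030731
Compute S / (V * L) = 0.0427 / 0.0030731 = 13.8948
Compute sqrt(13.8948) = 3.727573
Compute c / (2*pi) = 343 / 6.283185 = 54.590148
f = 54.590148 * 3.727573 = 203.49

203.49 Hz


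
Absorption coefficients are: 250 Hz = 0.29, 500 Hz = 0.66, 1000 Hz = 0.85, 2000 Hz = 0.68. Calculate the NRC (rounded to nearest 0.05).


Given values:
  a_250 = 0.29, a_500 = 0.66
  a_1000 = 0.85, a_2000 = 0.68
Formula: NRC = (a250 + a500 + a1000 + a2000) / 4
Sum = 0.29 + 0.66 + 0.85 + 0.68 = 2.48
NRC = 2.48 / 4 = 0.62
Rounded to nearest 0.05: 0.6

0.6


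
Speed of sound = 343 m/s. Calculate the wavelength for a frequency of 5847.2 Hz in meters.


Given values:
  c = 343 m/s, f = 5847.2 Hz
Formula: lambda = c / f
lambda = 343 / 5847.2
lambda = 0.0587

0.0587 m


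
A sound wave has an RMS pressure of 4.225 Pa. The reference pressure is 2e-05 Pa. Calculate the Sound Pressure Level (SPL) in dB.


Given values:
  p = 4.225 Pa
  p_ref = 2e-05 Pa
Formula: SPL = 20 * log10(p / p_ref)
Compute ratio: p / p_ref = 4.225 / 2e-05 = 211250
Compute log10: log10(211250) = 5.324797
Multiply: SPL = 20 * 5.324797 = 106.5

106.5 dB


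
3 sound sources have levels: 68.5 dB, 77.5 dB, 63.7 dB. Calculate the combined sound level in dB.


Formula: L_total = 10 * log10( sum(10^(Li/10)) )
  Source 1: 10^(68.5/10) = 7079457.8438
  Source 2: 10^(77.5/10) = 56234132.519
  Source 3: 10^(63.7/10) = 2344228.8153
Sum of linear values = 65657819.1781
L_total = 10 * log10(65657819.1781) = 78.17

78.17 dB


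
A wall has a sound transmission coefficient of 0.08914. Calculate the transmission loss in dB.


Given values:
  tau = 0.08914
Formula: TL = 10 * log10(1 / tau)
Compute 1 / tau = 1 / 0.08914 = 11.2183
Compute log10(11.2183) = 1.049927
TL = 10 * 1.049927 = 10.5

10.5 dB


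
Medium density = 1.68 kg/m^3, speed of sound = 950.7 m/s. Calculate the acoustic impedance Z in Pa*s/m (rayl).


Given values:
  rho = 1.68 kg/m^3
  c = 950.7 m/s
Formula: Z = rho * c
Z = 1.68 * 950.7
Z = 1597.18

1597.18 rayl


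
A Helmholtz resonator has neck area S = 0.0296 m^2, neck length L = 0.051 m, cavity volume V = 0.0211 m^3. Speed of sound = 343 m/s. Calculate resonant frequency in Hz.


Given values:
  S = 0.0296 m^2, L = 0.051 m, V = 0.0211 m^3, c = 343 m/s
Formula: f = (c / (2*pi)) * sqrt(S / (V * L))
Compute V * L = 0.0211 * 0.051 = 0.0010761
Compute S / (V * L) = 0.0296 / 0.0010761 = 27.5067
Compute sqrt(27.5067) = 5.244683
Compute c / (2*pi) = 343 / 6.283185 = 54.590148
f = 54.590148 * 5.244683 = 286.31

286.31 Hz


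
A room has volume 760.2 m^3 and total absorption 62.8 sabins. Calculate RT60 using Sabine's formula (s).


Given values:
  V = 760.2 m^3
  A = 62.8 sabins
Formula: RT60 = 0.161 * V / A
Numerator: 0.161 * 760.2 = 122.3922
RT60 = 122.3922 / 62.8 = 1.949

1.949 s


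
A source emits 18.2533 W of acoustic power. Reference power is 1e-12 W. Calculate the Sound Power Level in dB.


Given values:
  W = 18.2533 W
  W_ref = 1e-12 W
Formula: SWL = 10 * log10(W / W_ref)
Compute ratio: W / W_ref = 18253300000000
Compute log10: log10(18253300000000) = 13.261341
Multiply: SWL = 10 * 13.261341 = 132.61

132.61 dB


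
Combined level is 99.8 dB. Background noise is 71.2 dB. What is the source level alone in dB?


Given values:
  L_total = 99.8 dB, L_bg = 71.2 dB
Formula: L_source = 10 * log10(10^(L_total/10) - 10^(L_bg/10))
Convert to linear:
  10^(99.8/10) = 9549925860.2144
  10^(71.2/10) = 13182567.3856
Difference: 9549925860.2144 - 13182567.3856 = 9536743292.8288
L_source = 10 * log10(9536743292.8288) = 99.79

99.79 dB


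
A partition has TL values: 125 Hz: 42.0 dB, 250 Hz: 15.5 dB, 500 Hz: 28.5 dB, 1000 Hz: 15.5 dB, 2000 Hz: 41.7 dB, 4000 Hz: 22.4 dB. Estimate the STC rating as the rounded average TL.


Given TL values at each frequency:
  125 Hz: 42.0 dB
  250 Hz: 15.5 dB
  500 Hz: 28.5 dB
  1000 Hz: 15.5 dB
  2000 Hz: 41.7 dB
  4000 Hz: 22.4 dB
Formula: STC ~ round(average of TL values)
Sum = 42.0 + 15.5 + 28.5 + 15.5 + 41.7 + 22.4 = 165.6
Average = 165.6 / 6 = 27.6
Rounded: 28

28


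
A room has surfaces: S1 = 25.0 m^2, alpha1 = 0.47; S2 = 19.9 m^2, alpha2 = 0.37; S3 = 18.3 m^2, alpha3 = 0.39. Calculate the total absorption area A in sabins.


Given surfaces:
  Surface 1: 25.0 * 0.47 = 11.75
  Surface 2: 19.9 * 0.37 = 7.363
  Surface 3: 18.3 * 0.39 = 7.137
Formula: A = sum(Si * alpha_i)
A = 11.75 + 7.363 + 7.137
A = 26.25

26.25 sabins


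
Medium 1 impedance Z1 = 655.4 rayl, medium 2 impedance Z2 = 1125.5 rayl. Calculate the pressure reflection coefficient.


Given values:
  Z1 = 655.4 rayl, Z2 = 1125.5 rayl
Formula: R = (Z2 - Z1) / (Z2 + Z1)
Numerator: Z2 - Z1 = 1125.5 - 655.4 = 470.1
Denominator: Z2 + Z1 = 1125.5 + 655.4 = 1780.9
R = 470.1 / 1780.9 = 0.264

0.264


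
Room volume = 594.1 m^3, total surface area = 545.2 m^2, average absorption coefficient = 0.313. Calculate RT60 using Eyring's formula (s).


Given values:
  V = 594.1 m^3, S = 545.2 m^2, alpha = 0.313
Formula: RT60 = 0.161 * V / (-S * ln(1 - alpha))
Compute ln(1 - 0.313) = ln(0.687) = -0.375421
Denominator: -545.2 * -0.375421 = 204.6795
Numerator: 0.161 * 594.1 = 95.6501
RT60 = 95.6501 / 204.6795 = 0.467

0.467 s


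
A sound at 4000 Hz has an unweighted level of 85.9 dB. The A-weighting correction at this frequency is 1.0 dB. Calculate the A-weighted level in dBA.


Given values:
  SPL = 85.9 dB
  A-weighting at 4000 Hz = 1.0 dB
Formula: L_A = SPL + A_weight
L_A = 85.9 + (1.0)
L_A = 86.9

86.9 dBA


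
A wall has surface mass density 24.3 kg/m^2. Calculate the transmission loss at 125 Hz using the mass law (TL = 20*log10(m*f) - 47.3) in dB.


Given values:
  m = 24.3 kg/m^2, f = 125 Hz
Formula: TL = 20 * log10(m * f) - 47.3
Compute m * f = 24.3 * 125 = 3037.5
Compute log10(3037.5) = 3.482516
Compute 20 * 3.482516 = 69.6503
TL = 69.6503 - 47.3 = 22.35

22.35 dB


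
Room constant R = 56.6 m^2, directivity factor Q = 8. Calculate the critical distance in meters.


Given values:
  R = 56.6 m^2, Q = 8
Formula: d_c = 0.141 * sqrt(Q * R)
Compute Q * R = 8 * 56.6 = 452.8
Compute sqrt(452.8) = 21.2791
d_c = 0.141 * 21.2791 = 3.0

3.0 m


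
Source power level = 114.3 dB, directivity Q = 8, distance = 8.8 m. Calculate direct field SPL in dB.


Given values:
  Lw = 114.3 dB, Q = 8, r = 8.8 m
Formula: SPL = Lw + 10 * log10(Q / (4 * pi * r^2))
Compute 4 * pi * r^2 = 4 * pi * 8.8^2 = 973.1397
Compute Q / denom = 8 / 973.1397 = 0.00822081
Compute 10 * log10(0.00822081) = -20.8509
SPL = 114.3 + (-20.8509) = 93.45

93.45 dB


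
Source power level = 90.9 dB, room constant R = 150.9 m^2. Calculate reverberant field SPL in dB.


Given values:
  Lw = 90.9 dB, R = 150.9 m^2
Formula: SPL = Lw + 10 * log10(4 / R)
Compute 4 / R = 4 / 150.9 = 0.026508
Compute 10 * log10(0.026508) = -15.7662
SPL = 90.9 + (-15.7662) = 75.13

75.13 dB


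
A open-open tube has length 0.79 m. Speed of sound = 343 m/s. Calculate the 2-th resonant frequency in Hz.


Given values:
  Tube type: open-open, L = 0.79 m, c = 343 m/s, n = 2
Formula: f_n = n * c / (2 * L)
Compute 2 * L = 2 * 0.79 = 1.58
f = 2 * 343 / 1.58
f = 434.18

434.18 Hz


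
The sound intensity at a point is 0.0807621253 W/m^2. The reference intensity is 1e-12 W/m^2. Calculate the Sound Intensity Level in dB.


Given values:
  I = 0.0807621253 W/m^2
  I_ref = 1e-12 W/m^2
Formula: SIL = 10 * log10(I / I_ref)
Compute ratio: I / I_ref = 80762125300
Compute log10: log10(80762125300) = 10.907208
Multiply: SIL = 10 * 10.907208 = 109.07

109.07 dB


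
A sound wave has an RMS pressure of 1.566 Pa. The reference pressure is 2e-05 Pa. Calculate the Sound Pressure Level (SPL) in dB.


Given values:
  p = 1.566 Pa
  p_ref = 2e-05 Pa
Formula: SPL = 20 * log10(p / p_ref)
Compute ratio: p / p_ref = 1.566 / 2e-05 = 78300
Compute log10: log10(78300) = 4.893762
Multiply: SPL = 20 * 4.893762 = 97.88

97.88 dB


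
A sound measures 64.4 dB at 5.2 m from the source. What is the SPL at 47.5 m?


Given values:
  SPL1 = 64.4 dB, r1 = 5.2 m, r2 = 47.5 m
Formula: SPL2 = SPL1 - 20 * log10(r2 / r1)
Compute ratio: r2 / r1 = 47.5 / 5.2 = 9.1346
Compute log10: log10(9.1346) = 0.96069
Compute drop: 20 * 0.96069 = 19.2138
SPL2 = 64.4 - 19.2138 = 45.19

45.19 dB


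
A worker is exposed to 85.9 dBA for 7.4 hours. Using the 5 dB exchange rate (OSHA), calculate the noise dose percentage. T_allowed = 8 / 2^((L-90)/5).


Given values:
  L = 85.9 dBA, T = 7.4 hours
Formula: T_allowed = 8 / 2^((L - 90) / 5)
Compute exponent: (85.9 - 90) / 5 = -0.82
Compute 2^(-0.82) = 0.566442
T_allowed = 8 / 0.566442 = 14.123247 hours
Dose = (T / T_allowed) * 100
Dose = (7.4 / 14.123247) * 100 = 52.4

52.4 %


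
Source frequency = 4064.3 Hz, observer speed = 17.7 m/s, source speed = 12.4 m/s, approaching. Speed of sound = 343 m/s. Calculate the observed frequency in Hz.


Given values:
  f_s = 4064.3 Hz, v_o = 17.7 m/s, v_s = 12.4 m/s
  Direction: approaching
Formula: f_o = f_s * (c + v_o) / (c - v_s)
Numerator: c + v_o = 343 + 17.7 = 360.7
Denominator: c - v_s = 343 - 12.4 = 330.6
f_o = 4064.3 * 360.7 / 330.6 = 4434.34

4434.34 Hz


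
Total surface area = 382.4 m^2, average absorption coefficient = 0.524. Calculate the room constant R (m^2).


Given values:
  S = 382.4 m^2, alpha = 0.524
Formula: R = S * alpha / (1 - alpha)
Numerator: 382.4 * 0.524 = 200.3776
Denominator: 1 - 0.524 = 0.476
R = 200.3776 / 0.476 = 420.96

420.96 m^2


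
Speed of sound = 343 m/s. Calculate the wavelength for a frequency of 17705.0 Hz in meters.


Given values:
  c = 343 m/s, f = 17705.0 Hz
Formula: lambda = c / f
lambda = 343 / 17705.0
lambda = 0.0194

0.0194 m


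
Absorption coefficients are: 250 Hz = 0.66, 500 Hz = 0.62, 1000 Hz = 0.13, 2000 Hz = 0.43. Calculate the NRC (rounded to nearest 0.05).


Given values:
  a_250 = 0.66, a_500 = 0.62
  a_1000 = 0.13, a_2000 = 0.43
Formula: NRC = (a250 + a500 + a1000 + a2000) / 4
Sum = 0.66 + 0.62 + 0.13 + 0.43 = 1.84
NRC = 1.84 / 4 = 0.46
Rounded to nearest 0.05: 0.45

0.45


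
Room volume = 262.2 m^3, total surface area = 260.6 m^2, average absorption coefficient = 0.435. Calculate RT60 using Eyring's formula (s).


Given values:
  V = 262.2 m^3, S = 260.6 m^2, alpha = 0.435
Formula: RT60 = 0.161 * V / (-S * ln(1 - alpha))
Compute ln(1 - 0.435) = ln(0.565) = -0.57093
Denominator: -260.6 * -0.57093 = 148.7844
Numerator: 0.161 * 262.2 = 42.2142
RT60 = 42.2142 / 148.7844 = 0.284

0.284 s


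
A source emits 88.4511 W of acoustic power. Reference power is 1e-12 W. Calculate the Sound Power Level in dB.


Given values:
  W = 88.4511 W
  W_ref = 1e-12 W
Formula: SWL = 10 * log10(W / W_ref)
Compute ratio: W / W_ref = 88451100000000
Compute log10: log10(88451100000000) = 13.946703
Multiply: SWL = 10 * 13.946703 = 139.47

139.47 dB


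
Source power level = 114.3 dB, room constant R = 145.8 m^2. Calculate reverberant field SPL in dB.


Given values:
  Lw = 114.3 dB, R = 145.8 m^2
Formula: SPL = Lw + 10 * log10(4 / R)
Compute 4 / R = 4 / 145.8 = 0.027435
Compute 10 * log10(0.027435) = -15.617
SPL = 114.3 + (-15.617) = 98.68

98.68 dB


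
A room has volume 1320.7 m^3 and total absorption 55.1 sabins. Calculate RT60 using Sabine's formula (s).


Given values:
  V = 1320.7 m^3
  A = 55.1 sabins
Formula: RT60 = 0.161 * V / A
Numerator: 0.161 * 1320.7 = 212.6327
RT60 = 212.6327 / 55.1 = 3.859

3.859 s


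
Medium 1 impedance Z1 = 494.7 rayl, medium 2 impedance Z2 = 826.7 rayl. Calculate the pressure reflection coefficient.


Given values:
  Z1 = 494.7 rayl, Z2 = 826.7 rayl
Formula: R = (Z2 - Z1) / (Z2 + Z1)
Numerator: Z2 - Z1 = 826.7 - 494.7 = 332.0
Denominator: Z2 + Z1 = 826.7 + 494.7 = 1321.4
R = 332.0 / 1321.4 = 0.2512

0.2512


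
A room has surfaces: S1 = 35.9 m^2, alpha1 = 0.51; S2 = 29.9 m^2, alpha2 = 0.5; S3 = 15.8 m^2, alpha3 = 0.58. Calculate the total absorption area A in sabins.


Given surfaces:
  Surface 1: 35.9 * 0.51 = 18.309
  Surface 2: 29.9 * 0.5 = 14.95
  Surface 3: 15.8 * 0.58 = 9.164
Formula: A = sum(Si * alpha_i)
A = 18.309 + 14.95 + 9.164
A = 42.42

42.42 sabins


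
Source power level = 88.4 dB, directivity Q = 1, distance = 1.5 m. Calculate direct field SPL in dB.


Given values:
  Lw = 88.4 dB, Q = 1, r = 1.5 m
Formula: SPL = Lw + 10 * log10(Q / (4 * pi * r^2))
Compute 4 * pi * r^2 = 4 * pi * 1.5^2 = 28.2743
Compute Q / denom = 1 / 28.2743 = 0.03536781
Compute 10 * log10(0.03536781) = -14.5139
SPL = 88.4 + (-14.5139) = 73.89

73.89 dB


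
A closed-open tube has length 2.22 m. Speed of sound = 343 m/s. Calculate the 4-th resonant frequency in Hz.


Given values:
  Tube type: closed-open, L = 2.22 m, c = 343 m/s, n = 4
Formula: f_n = (2n - 1) * c / (4 * L)
Compute 2n - 1 = 2*4 - 1 = 7
Compute 4 * L = 4 * 2.22 = 8.88
f = 7 * 343 / 8.88
f = 270.38

270.38 Hz


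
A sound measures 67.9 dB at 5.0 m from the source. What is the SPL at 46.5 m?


Given values:
  SPL1 = 67.9 dB, r1 = 5.0 m, r2 = 46.5 m
Formula: SPL2 = SPL1 - 20 * log10(r2 / r1)
Compute ratio: r2 / r1 = 46.5 / 5.0 = 9.3
Compute log10: log10(9.3) = 0.968483
Compute drop: 20 * 0.968483 = 19.3697
SPL2 = 67.9 - 19.3697 = 48.53

48.53 dB


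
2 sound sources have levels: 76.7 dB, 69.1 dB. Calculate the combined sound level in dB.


Formula: L_total = 10 * log10( sum(10^(Li/10)) )
  Source 1: 10^(76.7/10) = 46773514.1287
  Source 2: 10^(69.1/10) = 8128305.1616
Sum of linear values = 54901819.2903
L_total = 10 * log10(54901819.2903) = 77.4

77.4 dB


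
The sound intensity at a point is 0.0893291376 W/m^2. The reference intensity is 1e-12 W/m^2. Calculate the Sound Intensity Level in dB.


Given values:
  I = 0.0893291376 W/m^2
  I_ref = 1e-12 W/m^2
Formula: SIL = 10 * log10(I / I_ref)
Compute ratio: I / I_ref = 89329137600
Compute log10: log10(89329137600) = 10.950993
Multiply: SIL = 10 * 10.950993 = 109.51

109.51 dB


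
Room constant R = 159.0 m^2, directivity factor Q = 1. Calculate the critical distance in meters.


Given values:
  R = 159.0 m^2, Q = 1
Formula: d_c = 0.141 * sqrt(Q * R)
Compute Q * R = 1 * 159.0 = 159.0
Compute sqrt(159.0) = 12.6095
d_c = 0.141 * 12.6095 = 1.778

1.778 m


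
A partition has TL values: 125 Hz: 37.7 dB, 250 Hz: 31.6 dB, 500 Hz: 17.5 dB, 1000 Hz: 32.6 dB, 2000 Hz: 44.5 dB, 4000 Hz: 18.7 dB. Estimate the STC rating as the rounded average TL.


Given TL values at each frequency:
  125 Hz: 37.7 dB
  250 Hz: 31.6 dB
  500 Hz: 17.5 dB
  1000 Hz: 32.6 dB
  2000 Hz: 44.5 dB
  4000 Hz: 18.7 dB
Formula: STC ~ round(average of TL values)
Sum = 37.7 + 31.6 + 17.5 + 32.6 + 44.5 + 18.7 = 182.6
Average = 182.6 / 6 = 30.43
Rounded: 30

30


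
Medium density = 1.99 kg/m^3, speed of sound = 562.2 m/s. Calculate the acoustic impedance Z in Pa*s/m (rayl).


Given values:
  rho = 1.99 kg/m^3
  c = 562.2 m/s
Formula: Z = rho * c
Z = 1.99 * 562.2
Z = 1118.78

1118.78 rayl


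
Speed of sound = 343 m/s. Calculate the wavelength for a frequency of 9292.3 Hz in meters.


Given values:
  c = 343 m/s, f = 9292.3 Hz
Formula: lambda = c / f
lambda = 343 / 9292.3
lambda = 0.0369

0.0369 m


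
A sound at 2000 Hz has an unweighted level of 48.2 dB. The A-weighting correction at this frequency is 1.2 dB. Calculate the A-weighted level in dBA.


Given values:
  SPL = 48.2 dB
  A-weighting at 2000 Hz = 1.2 dB
Formula: L_A = SPL + A_weight
L_A = 48.2 + (1.2)
L_A = 49.4

49.4 dBA


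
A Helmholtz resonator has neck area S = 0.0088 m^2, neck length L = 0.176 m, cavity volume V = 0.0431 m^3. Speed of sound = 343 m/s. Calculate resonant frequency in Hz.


Given values:
  S = 0.0088 m^2, L = 0.176 m, V = 0.0431 m^3, c = 343 m/s
Formula: f = (c / (2*pi)) * sqrt(S / (V * L))
Compute V * L = 0.0431 * 0.176 = 0.0075856
Compute S / (V * L) = 0.0088 / 0.0075856 = 1.1601
Compute sqrt(1.1601) = 1.077079
Compute c / (2*pi) = 343 / 6.283185 = 54.590148
f = 54.590148 * 1.077079 = 58.8

58.8 Hz


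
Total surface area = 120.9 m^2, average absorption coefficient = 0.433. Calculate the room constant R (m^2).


Given values:
  S = 120.9 m^2, alpha = 0.433
Formula: R = S * alpha / (1 - alpha)
Numerator: 120.9 * 0.433 = 52.3497
Denominator: 1 - 0.433 = 0.567
R = 52.3497 / 0.567 = 92.33

92.33 m^2


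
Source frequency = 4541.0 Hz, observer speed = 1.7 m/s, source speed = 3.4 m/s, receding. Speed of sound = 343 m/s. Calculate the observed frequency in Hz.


Given values:
  f_s = 4541.0 Hz, v_o = 1.7 m/s, v_s = 3.4 m/s
  Direction: receding
Formula: f_o = f_s * (c - v_o) / (c + v_s)
Numerator: c - v_o = 343 - 1.7 = 341.3
Denominator: c + v_s = 343 + 3.4 = 346.4
f_o = 4541.0 * 341.3 / 346.4 = 4474.14

4474.14 Hz


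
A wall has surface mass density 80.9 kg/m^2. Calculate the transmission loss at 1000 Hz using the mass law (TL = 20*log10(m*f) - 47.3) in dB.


Given values:
  m = 80.9 kg/m^2, f = 1000 Hz
Formula: TL = 20 * log10(m * f) - 47.3
Compute m * f = 80.9 * 1000 = 80900.0
Compute log10(80900.0) = 4.907949
Compute 20 * 4.907949 = 98.159
TL = 98.159 - 47.3 = 50.86

50.86 dB


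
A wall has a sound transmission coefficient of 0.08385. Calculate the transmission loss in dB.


Given values:
  tau = 0.08385
Formula: TL = 10 * log10(1 / tau)
Compute 1 / tau = 1 / 0.08385 = 11.9261
Compute log10(11.9261) = 1.076498
TL = 10 * 1.076498 = 10.76

10.76 dB


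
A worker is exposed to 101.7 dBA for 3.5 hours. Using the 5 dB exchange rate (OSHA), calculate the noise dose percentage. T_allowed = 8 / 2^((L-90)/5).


Given values:
  L = 101.7 dBA, T = 3.5 hours
Formula: T_allowed = 8 / 2^((L - 90) / 5)
Compute exponent: (101.7 - 90) / 5 = 2.34
Compute 2^(2.34) = 5.063026
T_allowed = 8 / 5.063026 = 1.580083 hours
Dose = (T / T_allowed) * 100
Dose = (3.5 / 1.580083) * 100 = 221.51

221.51 %


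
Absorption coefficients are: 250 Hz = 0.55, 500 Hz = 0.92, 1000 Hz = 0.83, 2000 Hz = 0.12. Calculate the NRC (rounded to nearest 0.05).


Given values:
  a_250 = 0.55, a_500 = 0.92
  a_1000 = 0.83, a_2000 = 0.12
Formula: NRC = (a250 + a500 + a1000 + a2000) / 4
Sum = 0.55 + 0.92 + 0.83 + 0.12 = 2.42
NRC = 2.42 / 4 = 0.605
Rounded to nearest 0.05: 0.6

0.6


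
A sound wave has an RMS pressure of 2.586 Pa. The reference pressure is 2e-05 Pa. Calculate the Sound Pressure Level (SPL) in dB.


Given values:
  p = 2.586 Pa
  p_ref = 2e-05 Pa
Formula: SPL = 20 * log10(p / p_ref)
Compute ratio: p / p_ref = 2.586 / 2e-05 = 129300
Compute log10: log10(129300) = 5.111599
Multiply: SPL = 20 * 5.111599 = 102.23

102.23 dB


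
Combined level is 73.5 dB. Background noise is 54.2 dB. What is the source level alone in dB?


Given values:
  L_total = 73.5 dB, L_bg = 54.2 dB
Formula: L_source = 10 * log10(10^(L_total/10) - 10^(L_bg/10))
Convert to linear:
  10^(73.5/10) = 22387211.3857
  10^(54.2/10) = 263026.7992
Difference: 22387211.3857 - 263026.7992 = 22124184.5865
L_source = 10 * log10(22124184.5865) = 73.45

73.45 dB


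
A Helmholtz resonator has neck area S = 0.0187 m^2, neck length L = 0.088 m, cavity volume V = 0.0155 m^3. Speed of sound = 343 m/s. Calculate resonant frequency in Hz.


Given values:
  S = 0.0187 m^2, L = 0.088 m, V = 0.0155 m^3, c = 343 m/s
Formula: f = (c / (2*pi)) * sqrt(S / (V * L))
Compute V * L = 0.0155 * 0.088 = 0.001364
Compute S / (V * L) = 0.0187 / 0.001364 = 13.7097
Compute sqrt(13.7097) = 3.702661
Compute c / (2*pi) = 343 / 6.283185 = 54.590148
f = 54.590148 * 3.702661 = 202.13

202.13 Hz


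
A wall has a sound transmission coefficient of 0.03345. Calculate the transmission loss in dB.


Given values:
  tau = 0.03345
Formula: TL = 10 * log10(1 / tau)
Compute 1 / tau = 1 / 0.03345 = 29.8954
Compute log10(29.8954) = 1.475604
TL = 10 * 1.475604 = 14.76

14.76 dB


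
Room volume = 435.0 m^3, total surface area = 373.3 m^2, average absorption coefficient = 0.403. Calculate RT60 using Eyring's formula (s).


Given values:
  V = 435.0 m^3, S = 373.3 m^2, alpha = 0.403
Formula: RT60 = 0.161 * V / (-S * ln(1 - alpha))
Compute ln(1 - 0.403) = ln(0.597) = -0.515838
Denominator: -373.3 * -0.515838 = 192.5623
Numerator: 0.161 * 435.0 = 70.035
RT60 = 70.035 / 192.5623 = 0.364

0.364 s


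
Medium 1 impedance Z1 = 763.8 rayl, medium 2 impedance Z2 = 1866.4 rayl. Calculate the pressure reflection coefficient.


Given values:
  Z1 = 763.8 rayl, Z2 = 1866.4 rayl
Formula: R = (Z2 - Z1) / (Z2 + Z1)
Numerator: Z2 - Z1 = 1866.4 - 763.8 = 1102.6
Denominator: Z2 + Z1 = 1866.4 + 763.8 = 2630.2
R = 1102.6 / 2630.2 = 0.4192

0.4192


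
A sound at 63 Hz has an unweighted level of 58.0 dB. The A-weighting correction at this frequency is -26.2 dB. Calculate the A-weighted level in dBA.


Given values:
  SPL = 58.0 dB
  A-weighting at 63 Hz = -26.2 dB
Formula: L_A = SPL + A_weight
L_A = 58.0 + (-26.2)
L_A = 31.8

31.8 dBA


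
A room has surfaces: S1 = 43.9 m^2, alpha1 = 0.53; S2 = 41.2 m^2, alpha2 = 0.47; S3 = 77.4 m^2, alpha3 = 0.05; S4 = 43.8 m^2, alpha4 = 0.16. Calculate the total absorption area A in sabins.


Given surfaces:
  Surface 1: 43.9 * 0.53 = 23.267
  Surface 2: 41.2 * 0.47 = 19.364
  Surface 3: 77.4 * 0.05 = 3.87
  Surface 4: 43.8 * 0.16 = 7.008
Formula: A = sum(Si * alpha_i)
A = 23.267 + 19.364 + 3.87 + 7.008
A = 53.51

53.51 sabins


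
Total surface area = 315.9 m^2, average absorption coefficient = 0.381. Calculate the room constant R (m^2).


Given values:
  S = 315.9 m^2, alpha = 0.381
Formula: R = S * alpha / (1 - alpha)
Numerator: 315.9 * 0.381 = 120.3579
Denominator: 1 - 0.381 = 0.619
R = 120.3579 / 0.619 = 194.44

194.44 m^2


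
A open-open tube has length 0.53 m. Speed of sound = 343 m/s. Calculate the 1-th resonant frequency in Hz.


Given values:
  Tube type: open-open, L = 0.53 m, c = 343 m/s, n = 1
Formula: f_n = n * c / (2 * L)
Compute 2 * L = 2 * 0.53 = 1.06
f = 1 * 343 / 1.06
f = 323.58

323.58 Hz


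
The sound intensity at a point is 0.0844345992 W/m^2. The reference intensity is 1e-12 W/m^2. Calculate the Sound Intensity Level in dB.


Given values:
  I = 0.0844345992 W/m^2
  I_ref = 1e-12 W/m^2
Formula: SIL = 10 * log10(I / I_ref)
Compute ratio: I / I_ref = 84434599200
Compute log10: log10(84434599200) = 10.92652
Multiply: SIL = 10 * 10.92652 = 109.27

109.27 dB


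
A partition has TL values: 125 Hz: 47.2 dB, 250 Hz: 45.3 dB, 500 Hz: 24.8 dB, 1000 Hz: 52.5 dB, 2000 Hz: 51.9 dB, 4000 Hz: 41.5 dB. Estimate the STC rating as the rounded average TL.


Given TL values at each frequency:
  125 Hz: 47.2 dB
  250 Hz: 45.3 dB
  500 Hz: 24.8 dB
  1000 Hz: 52.5 dB
  2000 Hz: 51.9 dB
  4000 Hz: 41.5 dB
Formula: STC ~ round(average of TL values)
Sum = 47.2 + 45.3 + 24.8 + 52.5 + 51.9 + 41.5 = 263.2
Average = 263.2 / 6 = 43.87
Rounded: 44

44


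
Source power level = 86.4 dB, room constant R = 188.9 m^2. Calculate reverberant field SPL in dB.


Given values:
  Lw = 86.4 dB, R = 188.9 m^2
Formula: SPL = Lw + 10 * log10(4 / R)
Compute 4 / R = 4 / 188.9 = 0.021175
Compute 10 * log10(0.021175) = -16.7418
SPL = 86.4 + (-16.7418) = 69.66

69.66 dB


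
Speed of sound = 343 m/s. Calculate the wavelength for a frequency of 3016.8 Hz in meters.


Given values:
  c = 343 m/s, f = 3016.8 Hz
Formula: lambda = c / f
lambda = 343 / 3016.8
lambda = 0.1137

0.1137 m


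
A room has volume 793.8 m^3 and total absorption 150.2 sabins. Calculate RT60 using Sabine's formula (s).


Given values:
  V = 793.8 m^3
  A = 150.2 sabins
Formula: RT60 = 0.161 * V / A
Numerator: 0.161 * 793.8 = 127.8018
RT60 = 127.8018 / 150.2 = 0.851

0.851 s
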